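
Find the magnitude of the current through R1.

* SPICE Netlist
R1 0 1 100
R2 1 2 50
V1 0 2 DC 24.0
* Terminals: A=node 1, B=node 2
Nodal analysis, taking node 2 as the 0 V reference.
Source V1 fixes V_0 = 24 V.
KCL at each unknown node (sum of currents leaving = 0; resistances in Ω):
  Node 1: (V_1 - 24)/100 + (V_1 - 0)/50 = 0
Collecting terms: 0.03 × V_1 = 0.24  =>  V_1 = 8 V
I_R1 = (V_0 - V_1)/R1 = (24 - 8)/100 = 0.16 A
|I_R1| = 0.16 A

Final answer: |I_R1| = 0.16 A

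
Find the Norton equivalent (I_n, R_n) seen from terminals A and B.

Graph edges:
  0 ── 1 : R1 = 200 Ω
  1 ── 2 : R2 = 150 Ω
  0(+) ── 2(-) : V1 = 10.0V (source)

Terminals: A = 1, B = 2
Find the Thévenin equivalent first; then I_n = V_th/R_th and R_n = R_th.
Step 1 — V_th is the open-circuit voltage V_A - V_B (nothing connected across the terminals).
Nodal analysis, taking node 2 as the 0 V reference.
Source V1 fixes V_0 = 10 V.
KCL at each unknown node (sum of currents leaving = 0; resistances in Ω):
  Node 1: (V_1 - 10)/200 + (V_1 - 0)/150 = 0
Collecting terms: 0.01167 × V_1 = 0.05  =>  V_1 = 4.286 V
V_th = V_1 - V_2 = 4.286 - 0 = 4.286 V
Step 2 — R_th: zero the source — replace V1 by a short circuit (node 2 merges into node 0) — and find the resistance seen between A (node 1) and B (node 0).
Reduce the network between node 1 (A) and node 0 (B) by series/parallel combination:
  Rp1 = R1 ‖ R2 (parallel, both between nodes 0 and 1) = 1/(1/200 + 1/150) = 85.71 Ω
R_th = 85.71 Ω
I_n = V_th/R_th = 4.286/85.71 = 0.05 A, and R_n = R_th = 85.71 Ω

Final answer: I_n = 0.05 A, R_n = 85.71 Ω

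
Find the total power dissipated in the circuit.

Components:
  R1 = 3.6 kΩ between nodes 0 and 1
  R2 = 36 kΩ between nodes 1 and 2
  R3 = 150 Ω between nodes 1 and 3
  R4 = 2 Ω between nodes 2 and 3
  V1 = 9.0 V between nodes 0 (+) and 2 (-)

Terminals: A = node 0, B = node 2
Nodal analysis, taking node 2 as the 0 V reference.
Source V1 fixes V_0 = 9 V.
KCL at each unknown node (sum of currents leaving = 0; resistances in Ω):
  Node 1: (V_1 - 9)/3600 + (V_1 - 0)/36000 + (V_1 - V_3)/150 = 0
  Node 3: (V_3 - V_1)/150 + (V_3 - 0)/2 = 0
Collecting terms (coefficients in siemens):
  0.006972·V_1 - 0.006667·V_3 = 0.0025
  0.5067·V_3 - 0.006667·V_1 = 0
Determinant D = (0.006972)(0.5067) - (-0.006667)(-0.006667) = 0.003488
V_1 = [(0.0025)(0.5067) - (-0.006667)(0)]/D = 0.3631 V
V_3 = [(0.006972)(0) - (0.0025)(-0.006667)]/D = 0.004778 V
Power in each resistor, P = (ΔV)²/R:
  P_R1 = (9 - 0.3631)²/3600 = 0.02072 W
  P_R2 = (0.3631 - 0)²/36000 = 0.000003663 W
  P_R3 = (0.3631 - 0.004778)²/150 = 0.0008561 W
  P_R4 = (0 - 0.004778)²/2 = 0.00001142 W
P_total = P_R1 + P_R2 + P_R3 + P_R4 = 0.02159 W

Final answer: 0.02159 W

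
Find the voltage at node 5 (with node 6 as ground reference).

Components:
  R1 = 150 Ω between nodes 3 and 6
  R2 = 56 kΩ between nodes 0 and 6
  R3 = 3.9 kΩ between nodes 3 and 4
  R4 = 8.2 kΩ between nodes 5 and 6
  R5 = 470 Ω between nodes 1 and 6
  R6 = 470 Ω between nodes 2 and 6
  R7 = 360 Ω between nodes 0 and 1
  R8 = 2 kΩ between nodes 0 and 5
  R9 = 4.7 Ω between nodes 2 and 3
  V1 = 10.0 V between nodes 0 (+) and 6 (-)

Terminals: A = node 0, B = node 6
Nodal analysis, taking node 6 as the 0 V reference.
Source V1 fixes V_0 = 10 V.
KCL at each unknown node (sum of currents leaving = 0; resistances in Ω):
  Node 1: (V_1 - 0)/470 + (V_1 - 10)/360 = 0
  Node 2: (V_2 - 0)/470 + (V_2 - V_3)/4.7 = 0
  Node 3: (V_3 - 0)/150 + (V_3 - V_4)/3900 + (V_3 - V_2)/4.7 = 0
  Node 4: (V_4 - V_3)/3900 = 0
  Node 5: (V_5 - 0)/8200 + (V_5 - 10)/2000 = 0
Collecting terms (coefficients in siemens):
  0.004905·V_1 = 0.02778
  0.2149·V_2 - 0.2128·V_3 = 0
  0.2197·V_3 - 0.2128·V_2 - 0.0002564·V_4 = 0
  0.0002564·V_4 - 0.0002564·V_3 = 0
  0.000622·V_5 = 0.005
Solving these 5 simultaneous equations (Gaussian elimination) gives:
  V_1 = 5.663 V, V_2 = 0 V, V_3 = 0 V, V_4 = 0 V
  V_5 = 8.039 V
The requested potential is V_5 = 8.039 V.

Final answer: V_5 = 8.039 V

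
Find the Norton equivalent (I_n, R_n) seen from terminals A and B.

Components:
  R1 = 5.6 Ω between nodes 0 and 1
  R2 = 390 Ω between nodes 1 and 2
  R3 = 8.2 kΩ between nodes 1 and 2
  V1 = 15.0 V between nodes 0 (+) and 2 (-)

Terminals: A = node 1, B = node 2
Find the Thévenin equivalent first; then I_n = V_th/R_th and R_n = R_th.
Step 1 — V_th is the open-circuit voltage V_A - V_B (nothing connected across the terminals).
Nodal analysis, taking node 2 as the 0 V reference.
Source V1 fixes V_0 = 15 V.
KCL at each unknown node (sum of currents leaving = 0; resistances in Ω):
  Node 1: (V_1 - 15)/5.6 + (V_1 - 0)/390 + (V_1 - 0)/8200 = 0
Collecting terms: 0.1813 × V_1 = 2.679  =>  V_1 = 14.78 V
V_th = V_1 - V_2 = 14.78 - 0 = 14.78 V
Step 2 — R_th: zero the source — replace V1 by a short circuit (node 2 merges into node 0) — and find the resistance seen between A (node 1) and B (node 0).
Reduce the network between node 1 (A) and node 0 (B) by series/parallel combination:
  Rp1 = R1 ‖ R2 ‖ R3 (parallel, all between nodes 0 and 1) = 1/(1/5.6 + 1/390 + 1/8200) = 5.517 Ω
R_th = 5.517 Ω
I_n = V_th/R_th = 14.78/5.517 = 2.679 A, and R_n = R_th = 5.517 Ω

Final answer: I_n = 2.679 A, R_n = 5.517 Ω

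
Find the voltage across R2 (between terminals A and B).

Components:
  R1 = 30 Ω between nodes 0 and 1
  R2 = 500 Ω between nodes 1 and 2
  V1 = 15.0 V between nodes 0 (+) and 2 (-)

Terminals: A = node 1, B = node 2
R1 and R2 are in series across V1 (node 0 → node 1 → node 2), and the output A–B is taken across R2, so this is a voltage divider.
Series current: I = V1/(R1 + R2) = 15/(30 + 500) = 15/530 = 0.0283 A
V_R2 = I × R2 = V1 × R2/(R1 + R2) = 15 × 500/530 = 14.15 V

Final answer: 14.15 V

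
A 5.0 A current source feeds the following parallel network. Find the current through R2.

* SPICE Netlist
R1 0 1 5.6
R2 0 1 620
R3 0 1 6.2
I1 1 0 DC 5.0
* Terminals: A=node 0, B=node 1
All resistors sit directly between nodes 0 and 1, so they are in parallel and share one voltage V; the full source current 5 A splits among them.
1/R_par = 1/5.6 + 1/620 + 1/6.2 = 0.3415 S  =>  R_par = 2.928 Ω
V = I × R_par = 5 × 2.928 = 14.64 V
I_R2 = V/R2 = 14.64/620 = 0.02362 A

Final answer: 0.02362 A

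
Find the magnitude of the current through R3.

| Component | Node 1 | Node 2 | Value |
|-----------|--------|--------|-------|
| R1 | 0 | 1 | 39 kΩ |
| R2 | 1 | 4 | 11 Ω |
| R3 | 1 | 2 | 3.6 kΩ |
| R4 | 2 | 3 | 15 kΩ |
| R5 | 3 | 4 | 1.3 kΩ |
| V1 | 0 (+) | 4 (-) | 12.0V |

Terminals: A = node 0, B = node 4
Nodal analysis, taking node 4 as the 0 V reference.
Source V1 fixes V_0 = 12 V.
KCL at each unknown node (sum of currents leaving = 0; resistances in Ω):
  Node 1: (V_1 - 12)/39000 + (V_1 - 0)/11 + (V_1 - V_2)/3600 = 0
  Node 2: (V_2 - V_1)/3600 + (V_2 - V_3)/15000 = 0
  Node 3: (V_3 - V_2)/15000 + (V_3 - 0)/1300 = 0
Collecting terms (coefficients in siemens):
  0.09121·V_1 - 0.0002778·V_2 = 0.0003077
  0.0003444·V_2 - 0.0002778·V_1 - 0.00006667·V_3 = 0
  0.0008359·V_3 - 0.00006667·V_2 = 0
Solving these 3 simultaneous equations (Gaussian elimination) gives:
  V_1 = 0.003382 V, V_2 = 0.00277 V, V_3 = 0.0002209 V
I_R3 = (V_1 - V_2)/R3 = (0.003382 - 0.00277)/3600 = 0.0000001699 A
|I_R3| = 0.0000001699 A

Final answer: |I_R3| = 1.699e-07 A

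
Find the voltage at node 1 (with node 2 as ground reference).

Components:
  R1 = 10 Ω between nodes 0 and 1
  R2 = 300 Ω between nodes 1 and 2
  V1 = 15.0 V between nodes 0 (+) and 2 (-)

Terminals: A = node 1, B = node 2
Nodal analysis, taking node 2 as the 0 V reference.
Source V1 fixes V_0 = 15 V.
KCL at each unknown node (sum of currents leaving = 0; resistances in Ω):
  Node 1: (V_1 - 15)/10 + (V_1 - 0)/300 = 0
Collecting terms: 0.1033 × V_1 = 1.5  =>  V_1 = 14.52 V
The requested potential is V_1 = 14.52 V.

Final answer: V_1 = 14.52 V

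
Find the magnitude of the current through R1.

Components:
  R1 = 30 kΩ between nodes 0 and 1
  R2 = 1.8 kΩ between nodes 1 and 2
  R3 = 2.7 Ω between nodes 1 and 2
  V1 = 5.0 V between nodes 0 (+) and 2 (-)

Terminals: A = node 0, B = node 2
Nodal analysis, taking node 2 as the 0 V reference.
Source V1 fixes V_0 = 5 V.
KCL at each unknown node (sum of currents leaving = 0; resistances in Ω):
  Node 1: (V_1 - 5)/30000 + (V_1 - 0)/1800 + (V_1 - 0)/2.7 = 0
Collecting terms: 0.371 × V_1 = 0.0001667  =>  V_1 = 0.0004493 V
I_R1 = (V_0 - V_1)/R1 = (5 - 0.0004493)/30000 = 0.0001667 A
|I_R1| = 0.0001667 A

Final answer: |I_R1| = 0.0001667 A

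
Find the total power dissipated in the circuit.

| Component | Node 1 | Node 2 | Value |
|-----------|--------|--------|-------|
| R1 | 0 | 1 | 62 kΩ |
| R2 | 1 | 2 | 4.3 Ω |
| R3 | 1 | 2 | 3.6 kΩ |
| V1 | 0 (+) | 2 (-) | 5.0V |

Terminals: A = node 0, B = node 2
Nodal analysis, taking node 2 as the 0 V reference.
Source V1 fixes V_0 = 5 V.
KCL at each unknown node (sum of currents leaving = 0; resistances in Ω):
  Node 1: (V_1 - 5)/62000 + (V_1 - 0)/4.3 + (V_1 - 0)/3600 = 0
Collecting terms: 0.2329 × V_1 = 0.00008065  =>  V_1 = 0.0003463 V
Power in each resistor, P = (ΔV)²/R:
  P_R1 = (5 - 0.0003463)²/62000 = 0.0004032 W
  P_R2 = (0.0003463 - 0)²/4.3 = 0.0000000279 W
  P_R3 = (0.0003463 - 0)²/3600 = 0.00000000003332 W
P_total = P_R1 + P_R2 + P_R3 = 0.0004032 W

Final answer: 0.0004032 W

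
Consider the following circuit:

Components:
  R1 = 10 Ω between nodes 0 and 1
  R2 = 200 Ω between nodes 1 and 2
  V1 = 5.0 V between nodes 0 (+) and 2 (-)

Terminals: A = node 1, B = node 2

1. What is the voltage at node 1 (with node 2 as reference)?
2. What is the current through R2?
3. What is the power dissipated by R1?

Nodal analysis, taking node 2 as the 0 V reference.
Source V1 fixes V_0 = 5 V.
KCL at each unknown node (sum of currents leaving = 0; resistances in Ω):
  Node 1: (V_1 - 5)/10 + (V_1 - 0)/200 = 0
Collecting terms: 0.105 × V_1 = 0.5  =>  V_1 = 4.762 V
Part 1:
  Read off the nodal solution: V_1 = 4.762 V
Part 2:
  I_R2 = (V_1 - V_2)/R2 = (4.762 - 0)/200 = 0.02381 A
  Magnitude: I_R2 = 0.02381 A
Part 3:
  I_R1 = (V_0 - V_1)/R1 = (5 - 4.762)/10 = 0.02381 A
  P_R1 = I_R1² × R1 = (0.02381)² × 10 = 0.005669 W

Final answers:
1. V_1 = 4.762 V
2. I_R2 = 0.02381 A
3. P_R1 = 0.005669 W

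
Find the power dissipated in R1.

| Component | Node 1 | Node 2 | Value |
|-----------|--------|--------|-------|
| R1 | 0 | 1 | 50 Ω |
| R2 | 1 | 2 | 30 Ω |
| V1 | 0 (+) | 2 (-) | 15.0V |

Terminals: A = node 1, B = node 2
Nodal analysis, taking node 2 as the 0 V reference.
Source V1 fixes V_0 = 15 V.
KCL at each unknown node (sum of currents leaving = 0; resistances in Ω):
  Node 1: (V_1 - 15)/50 + (V_1 - 0)/30 = 0
Collecting terms: 0.05333 × V_1 = 0.3  =>  V_1 = 5.625 V
I_R1 = (V_0 - V_1)/R1 = (15 - 5.625)/50 = 0.1875 A
P_R1 = I_R1² × R1 = (0.1875)² × 50 = 1.758 W

Final answer: 1.758 W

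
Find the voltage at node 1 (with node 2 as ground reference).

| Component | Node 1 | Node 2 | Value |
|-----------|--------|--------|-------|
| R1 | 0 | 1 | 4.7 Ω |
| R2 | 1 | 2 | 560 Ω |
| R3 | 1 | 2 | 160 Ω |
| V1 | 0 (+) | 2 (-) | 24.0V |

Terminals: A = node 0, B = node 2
Nodal analysis, taking node 2 as the 0 V reference.
Source V1 fixes V_0 = 24 V.
KCL at each unknown node (sum of currents leaving = 0; resistances in Ω):
  Node 1: (V_1 - 24)/4.7 + (V_1 - 0)/560 + (V_1 - 0)/160 = 0
Collecting terms: 0.2208 × V_1 = 5.106  =>  V_1 = 23.13 V
The requested potential is V_1 = 23.13 V.

Final answer: V_1 = 23.13 V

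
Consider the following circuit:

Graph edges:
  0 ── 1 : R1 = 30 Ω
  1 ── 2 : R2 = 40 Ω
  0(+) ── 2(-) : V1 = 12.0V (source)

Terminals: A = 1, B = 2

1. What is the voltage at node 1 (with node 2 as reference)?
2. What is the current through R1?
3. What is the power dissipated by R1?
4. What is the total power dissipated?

Nodal analysis, taking node 2 as the 0 V reference.
Source V1 fixes V_0 = 12 V.
KCL at each unknown node (sum of currents leaving = 0; resistances in Ω):
  Node 1: (V_1 - 12)/30 + (V_1 - 0)/40 = 0
Collecting terms: 0.05833 × V_1 = 0.4  =>  V_1 = 6.857 V
Part 1:
  Read off the nodal solution: V_1 = 6.857 V
Part 2:
  I_R1 = (V_0 - V_1)/R1 = (12 - 6.857)/30 = 0.1714 A
  Magnitude: I_R1 = 0.1714 A
Part 3:
  I_R1 = (V_0 - V_1)/R1 = (12 - 6.857)/30 = 0.1714 A
  P_R1 = I_R1² × R1 = (0.1714)² × 30 = 0.8816 W
Part 4:
  Power in each resistor, P = (ΔV)²/R:
    P_R1 = (12 - 6.857)²/30 = 0.8816 W
    P_R2 = (6.857 - 0)²/40 = 1.176 W
  P_total = P_R1 + P_R2 = 2.057 W

Final answers:
1. V_1 = 6.857 V
2. I_R1 = 0.1714 A
3. P_R1 = 0.8816 W
4. P_total = 2.057 W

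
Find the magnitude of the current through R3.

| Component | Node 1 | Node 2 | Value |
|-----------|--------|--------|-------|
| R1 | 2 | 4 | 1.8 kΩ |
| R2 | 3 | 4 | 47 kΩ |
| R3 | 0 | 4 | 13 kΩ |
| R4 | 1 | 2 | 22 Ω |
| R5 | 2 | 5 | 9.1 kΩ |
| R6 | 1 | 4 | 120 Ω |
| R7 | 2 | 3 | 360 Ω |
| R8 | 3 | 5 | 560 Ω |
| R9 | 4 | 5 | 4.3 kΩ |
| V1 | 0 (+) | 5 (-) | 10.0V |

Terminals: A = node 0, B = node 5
Nodal analysis, taking node 5 as the 0 V reference.
Source V1 fixes V_0 = 10 V.
KCL at each unknown node (sum of currents leaving = 0; resistances in Ω):
  Node 1: (V_1 - V_2)/22 + (V_1 - V_4)/120 = 0
  Node 2: (V_2 - V_4)/1800 + (V_2 - V_1)/22 + (V_2 - 0)/9100 + (V_2 - V_3)/360 = 0
  Node 3: (V_3 - V_4)/47000 + (V_3 - V_2)/360 + (V_3 - 0)/560 = 0
  Node 4: (V_4 - V_2)/1800 + (V_4 - V_3)/47000 + (V_4 - 10)/13000 + (V_4 - V_1)/120 + (V_4 - 0)/4300 = 0
Collecting terms (coefficients in siemens):
  0.05379·V_1 - 0.04545·V_2 - 0.008333·V_4 = 0
  0.0489·V_2 - 0.04545·V_1 - 0.002778·V_3 - 0.0005556·V_4 = 0
  0.004585·V_3 - 0.002778·V_2 - 0.00002128·V_4 = 0
  0.00922·V_4 - 0.008333·V_1 - 0.0005556·V_2 - 0.00002128·V_3 = 0.0007692
Solving these 4 simultaneous equations (Gaussian elimination) gives:
  V_1 = 0.5053 V, V_2 = 0.4933 V, V_3 = 0.3015 V, V_4 = 0.5706 V
I_R3 = (V_0 - V_4)/R3 = (10 - 0.5706)/13000 = 0.0007253 A
|I_R3| = 0.0007253 A

Final answer: |I_R3| = 0.0007253 A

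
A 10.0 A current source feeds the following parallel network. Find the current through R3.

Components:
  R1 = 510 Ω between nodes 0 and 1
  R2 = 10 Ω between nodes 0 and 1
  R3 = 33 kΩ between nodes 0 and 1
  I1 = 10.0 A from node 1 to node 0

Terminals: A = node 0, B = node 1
All resistors sit directly between nodes 0 and 1, so they are in parallel and share one voltage V; the full source current 10 A splits among them.
1/R_par = 1/510 + 1/10 + 1/33000 = 0.102 S  =>  R_par = 9.805 Ω
V = I × R_par = 10 × 9.805 = 98.05 V
I_R3 = V/R3 = 98.05/33000 = 0.002971 A

Final answer: 0.002971 A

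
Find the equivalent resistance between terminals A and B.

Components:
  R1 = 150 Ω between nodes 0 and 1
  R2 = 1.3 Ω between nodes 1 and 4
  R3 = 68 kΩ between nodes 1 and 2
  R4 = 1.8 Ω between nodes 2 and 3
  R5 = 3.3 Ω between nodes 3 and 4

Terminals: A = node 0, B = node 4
Reduce the network between node 0 (A) and node 4 (B) by series/parallel combination:
  Rs1 = R3 + R4 (series, joined only at node 2) = 68000 + 1.8 = 68000 Ω
  Rs2 = R5 + Rs1 (series, joined only at node 3) = 3.3 + 68000 = 68010 Ω
  Rp1 = R2 ‖ Rs2 (parallel, both between nodes 1 and 4) = 1/(1/1.3 + 1/68010) = 1.3 Ω
  Rs3 = R1 + Rp1 (series, joined only at node 1) = 150 + 1.3 = 151.3 Ω
R_eq = 151.3 Ω

Final answer: 151.3 Ω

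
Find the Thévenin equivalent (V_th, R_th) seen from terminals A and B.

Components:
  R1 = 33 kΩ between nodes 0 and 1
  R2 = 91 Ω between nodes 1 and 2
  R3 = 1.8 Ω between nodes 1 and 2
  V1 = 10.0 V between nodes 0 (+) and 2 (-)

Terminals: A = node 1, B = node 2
Step 1 — V_th is the open-circuit voltage V_A - V_B (nothing connected across the terminals).
Nodal analysis, taking node 2 as the 0 V reference.
Source V1 fixes V_0 = 10 V.
KCL at each unknown node (sum of currents leaving = 0; resistances in Ω):
  Node 1: (V_1 - 10)/33000 + (V_1 - 0)/91 + (V_1 - 0)/1.8 = 0
Collecting terms: 0.5666 × V_1 = 0.000303  =>  V_1 = 0.0005348 V
V_th = V_1 - V_2 = 0.0005348 - 0 = 0.0005348 V
Step 2 — R_th: zero the source — replace V1 by a short circuit (node 2 merges into node 0) — and find the resistance seen between A (node 1) and B (node 0).
Reduce the network between node 1 (A) and node 0 (B) by series/parallel combination:
  Rp1 = R1 ‖ R2 ‖ R3 (parallel, all between nodes 0 and 1) = 1/(1/33000 + 1/91 + 1/1.8) = 1.765 Ω
R_th = 1.765 Ω

Final answer: V_th = 0.0005348 V, R_th = 1.765 Ω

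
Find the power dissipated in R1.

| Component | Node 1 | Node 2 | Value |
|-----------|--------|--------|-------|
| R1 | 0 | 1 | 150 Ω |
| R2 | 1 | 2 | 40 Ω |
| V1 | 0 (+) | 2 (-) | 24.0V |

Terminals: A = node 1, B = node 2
Nodal analysis, taking node 2 as the 0 V reference.
Source V1 fixes V_0 = 24 V.
KCL at each unknown node (sum of currents leaving = 0; resistances in Ω):
  Node 1: (V_1 - 24)/150 + (V_1 - 0)/40 = 0
Collecting terms: 0.03167 × V_1 = 0.16  =>  V_1 = 5.053 V
I_R1 = (V_0 - V_1)/R1 = (24 - 5.053)/150 = 0.1263 A
P_R1 = I_R1² × R1 = (0.1263)² × 150 = 2.393 W

Final answer: 2.393 W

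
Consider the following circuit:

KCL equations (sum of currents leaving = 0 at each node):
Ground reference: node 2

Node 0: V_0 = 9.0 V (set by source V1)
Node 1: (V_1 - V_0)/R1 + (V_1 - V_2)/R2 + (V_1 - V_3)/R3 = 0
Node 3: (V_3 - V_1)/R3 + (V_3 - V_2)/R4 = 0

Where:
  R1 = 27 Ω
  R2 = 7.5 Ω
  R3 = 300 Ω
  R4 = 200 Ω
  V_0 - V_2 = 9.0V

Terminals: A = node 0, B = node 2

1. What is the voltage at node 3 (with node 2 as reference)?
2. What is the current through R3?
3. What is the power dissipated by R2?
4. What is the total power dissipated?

Nodal analysis, taking node 2 as the 0 V reference.
Source V1 fixes V_0 = 9 V.
KCL at each unknown node (sum of currents leaving = 0; resistances in Ω):
  Node 1: (V_1 - 9)/27 + (V_1 - 0)/7.5 + (V_1 - V_3)/300 = 0
  Node 3: (V_3 - V_1)/300 + (V_3 - 0)/200 = 0
Collecting terms (coefficients in siemens):
  0.1737·V_1 - 0.003333·V_3 = 0.3333
  0.008333·V_3 - 0.003333·V_1 = 0
Determinant D = (0.1737)(0.008333) - (-0.003333)(-0.003333) = 0.001436
V_1 = [(0.3333)(0.008333) - (-0.003333)(0)]/D = 1.934 V
V_3 = [(0.1737)(0) - (0.3333)(-0.003333)]/D = 0.7735 V
Part 1:
  Read off the nodal solution: V_3 = 0.7735 V
Part 2:
  I_R3 = (V_1 - V_3)/R3 = (1.934 - 0.7735)/300 = 0.003868 A
  Magnitude: I_R3 = 0.003868 A
Part 3:
  I_R2 = (V_1 - V_2)/R2 = (1.934 - 0)/7.5 = 0.2578 A
  P_R2 = I_R2² × R2 = (0.2578)² × 7.5 = 0.4986 W
Part 4:
  Power in each resistor, P = (ΔV)²/R:
    P_R1 = (9 - 1.934)²/27 = 1.849 W
    P_R2 = (1.934 - 0)²/7.5 = 0.4986 W
    P_R3 = (1.934 - 0.7735)²/300 = 0.004488 W
    P_R4 = (0 - 0.7735)²/200 = 0.002992 W
  P_total = P_R1 + P_R2 + P_R3 + P_R4 = 2.355 W

Final answers:
1. V_3 = 0.7735 V
2. I_R3 = 0.003868 A
3. P_R2 = 0.4986 W
4. P_total = 2.355 W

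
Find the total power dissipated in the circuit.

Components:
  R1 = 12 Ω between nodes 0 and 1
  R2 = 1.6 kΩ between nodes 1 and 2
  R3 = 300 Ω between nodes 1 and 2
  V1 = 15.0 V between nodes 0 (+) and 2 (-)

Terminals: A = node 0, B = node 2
Nodal analysis, taking node 2 as the 0 V reference.
Source V1 fixes V_0 = 15 V.
KCL at each unknown node (sum of currents leaving = 0; resistances in Ω):
  Node 1: (V_1 - 15)/12 + (V_1 - 0)/1600 + (V_1 - 0)/300 = 0
Collecting terms: 0.08729 × V_1 = 1.25  =>  V_1 = 14.32 V
Power in each resistor, P = (ΔV)²/R:
  P_R1 = (15 - 14.32)²/12 = 0.03855 W
  P_R2 = (14.32 - 0)²/1600 = 0.1282 W
  P_R3 = (14.32 - 0)²/300 = 0.6835 W
P_total = P_R1 + P_R2 + P_R3 = 0.8502 W

Final answer: 0.8502 W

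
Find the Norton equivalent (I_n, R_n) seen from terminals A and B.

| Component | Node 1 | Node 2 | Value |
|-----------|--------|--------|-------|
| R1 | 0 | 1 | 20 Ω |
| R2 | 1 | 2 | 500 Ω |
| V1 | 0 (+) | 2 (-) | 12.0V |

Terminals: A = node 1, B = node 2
Find the Thévenin equivalent first; then I_n = V_th/R_th and R_n = R_th.
Step 1 — V_th is the open-circuit voltage V_A - V_B (nothing connected across the terminals).
Nodal analysis, taking node 2 as the 0 V reference.
Source V1 fixes V_0 = 12 V.
KCL at each unknown node (sum of currents leaving = 0; resistances in Ω):
  Node 1: (V_1 - 12)/20 + (V_1 - 0)/500 = 0
Collecting terms: 0.052 × V_1 = 0.6  =>  V_1 = 11.54 V
V_th = V_1 - V_2 = 11.54 - 0 = 11.54 V
Step 2 — R_th: zero the source — replace V1 by a short circuit (node 2 merges into node 0) — and find the resistance seen between A (node 1) and B (node 0).
Reduce the network between node 1 (A) and node 0 (B) by series/parallel combination:
  Rp1 = R1 ‖ R2 (parallel, both between nodes 0 and 1) = 1/(1/20 + 1/500) = 19.23 Ω
R_th = 19.23 Ω
I_n = V_th/R_th = 11.54/19.23 = 0.6 A, and R_n = R_th = 19.23 Ω

Final answer: I_n = 0.6 A, R_n = 19.23 Ω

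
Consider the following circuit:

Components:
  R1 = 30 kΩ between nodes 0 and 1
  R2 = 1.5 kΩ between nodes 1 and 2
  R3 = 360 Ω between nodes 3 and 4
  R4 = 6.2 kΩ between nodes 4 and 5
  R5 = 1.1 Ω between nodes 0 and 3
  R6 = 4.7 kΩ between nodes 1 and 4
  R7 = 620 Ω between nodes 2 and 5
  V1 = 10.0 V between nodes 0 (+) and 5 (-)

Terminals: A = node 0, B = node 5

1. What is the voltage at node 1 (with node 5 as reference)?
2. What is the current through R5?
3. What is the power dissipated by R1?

Nodal analysis, taking node 5 as the 0 V reference.
Source V1 fixes V_0 = 10 V.
KCL at each unknown node (sum of currents leaving = 0; resistances in Ω):
  Node 1: (V_1 - 10)/30000 + (V_1 - V_2)/1500 + (V_1 - V_4)/4700 = 0
  Node 2: (V_2 - V_1)/1500 + (V_2 - 0)/620 = 0
  Node 3: (V_3 - V_4)/360 + (V_3 - 10)/1.1 = 0
  Node 4: (V_4 - V_3)/360 + (V_4 - 0)/6200 + (V_4 - V_1)/4700 = 0
Collecting terms (coefficients in siemens):
  0.0009128·V_1 - 0.0006667·V_2 - 0.0002128·V_4 = 0.0003333
  0.00228·V_2 - 0.0006667·V_1 = 0
  0.9119·V_3 - 0.002778·V_4 = 9.091
  0.003152·V_4 - 0.0002128·V_1 - 0.002778·V_3 = 0
Solving these 4 simultaneous equations (Gaussian elimination) gives:
  V_1 = 3.139 V, V_2 = 0.9179 V, V_3 = 9.997 V, V_4 = 9.022 V
Part 1:
  Read off the nodal solution: V_1 = 3.139 V
Part 2:
  I_R5 = (V_0 - V_3)/R5 = (10 - 9.997)/1.1 = 0.002707 A
  Magnitude: I_R5 = 0.002707 A
Part 3:
  I_R1 = (V_0 - V_1)/R1 = (10 - 3.139)/30000 = 0.0002287 A
  P_R1 = I_R1² × R1 = (0.0002287)² × 30000 = 0.001569 W

Final answers:
1. V_1 = 3.139 V
2. I_R5 = 0.002707 A
3. P_R1 = 0.001569 W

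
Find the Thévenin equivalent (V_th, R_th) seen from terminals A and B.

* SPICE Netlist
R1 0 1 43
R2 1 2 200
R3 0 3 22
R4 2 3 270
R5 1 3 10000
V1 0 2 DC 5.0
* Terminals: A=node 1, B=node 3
Step 1 — V_th is the open-circuit voltage V_A - V_B (nothing connected across the terminals).
Nodal analysis, taking node 2 as the 0 V reference.
Source V1 fixes V_0 = 5 V.
KCL at each unknown node (sum of currents leaving = 0; resistances in Ω):
  Node 1: (V_1 - 5)/43 + (V_1 - 0)/200 + (V_1 - V_3)/10000 = 0
  Node 3: (V_3 - 5)/22 + (V_3 - 0)/270 + (V_3 - V_1)/10000 = 0
Collecting terms (coefficients in siemens):
  0.02836·V_1 - 0.0001·V_3 = 0.1163
  0.04926·V_3 - 0.0001·V_1 = 0.2273
Determinant D = (0.02836)(0.04926) - (-0.0001)(-0.0001) = 0.001397
V_1 = [(0.1163)(0.04926) - (-0.0001)(0.2273)]/D = 4.117 V
V_3 = [(0.02836)(0.2273) - (0.1163)(-0.0001)]/D = 4.622 V
V_th = V_1 - V_3 = 4.117 - 4.622 = -0.5052 V
Step 2 — R_th: zero the source — replace V1 by a short circuit (node 2 merges into node 0) — and find the resistance seen between A (node 1) and B (node 3).
Reduce the network between node 1 (A) and node 3 (B) by series/parallel combination:
  Rp1 = R1 ‖ R2 (parallel, both between nodes 0 and 1) = 1/(1/43 + 1/200) = 35.39 Ω
  Rp2 = R3 ‖ R4 (parallel, both between nodes 0 and 3) = 1/(1/22 + 1/270) = 20.34 Ω
  Rs1 = Rp1 + Rp2 (series, joined only at node 0) = 35.39 + 20.34 = 55.73 Ω
  Rp3 = R5 ‖ Rs1 (parallel, both between nodes 1 and 3) = 1/(1/10000 + 1/55.73) = 55.42 Ω
R_th = 55.42 Ω

Final answer: V_th = -0.5052 V, R_th = 55.42 Ω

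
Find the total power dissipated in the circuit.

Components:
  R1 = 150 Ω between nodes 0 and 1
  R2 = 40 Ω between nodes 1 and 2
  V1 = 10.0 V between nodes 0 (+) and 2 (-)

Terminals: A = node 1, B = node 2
Nodal analysis, taking node 2 as the 0 V reference.
Source V1 fixes V_0 = 10 V.
KCL at each unknown node (sum of currents leaving = 0; resistances in Ω):
  Node 1: (V_1 - 10)/150 + (V_1 - 0)/40 = 0
Collecting terms: 0.03167 × V_1 = 0.06667  =>  V_1 = 2.105 V
Power in each resistor, P = (ΔV)²/R:
  P_R1 = (10 - 2.105)²/150 = 0.4155 W
  P_R2 = (2.105 - 0)²/40 = 0.1108 W
P_total = P_R1 + P_R2 = 0.5263 W

Final answer: 0.5263 W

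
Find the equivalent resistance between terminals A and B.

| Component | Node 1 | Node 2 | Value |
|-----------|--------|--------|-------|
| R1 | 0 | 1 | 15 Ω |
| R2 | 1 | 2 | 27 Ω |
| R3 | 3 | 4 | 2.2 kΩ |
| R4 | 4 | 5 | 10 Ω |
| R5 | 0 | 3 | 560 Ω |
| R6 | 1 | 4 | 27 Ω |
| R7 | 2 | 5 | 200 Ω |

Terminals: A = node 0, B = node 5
The network is not a plain series/parallel combination. Inject a 1 A test current into terminal A (node 0) and return it from terminal B (node 5); then R_eq = V_A / (1 A).
Nodal analysis, taking node 5 as the 0 V reference.
Current source I_test pushes 1 A into node 0 and draws it out of node 5.
KCL at each unknown node (sum of currents leaving = 0; resistances in Ω):
  Node 0: (V_0 - V_1)/15 + (V_0 - V_3)/560 - 1 = 0
  Node 1: (V_1 - V_0)/15 + (V_1 - V_2)/27 + (V_1 - V_4)/27 = 0
  Node 2: (V_2 - V_1)/27 + (V_2 - 0)/200 = 0
  Node 3: (V_3 - V_0)/560 + (V_3 - V_4)/2200 = 0
  Node 4: (V_4 - V_1)/27 + (V_4 - V_3)/2200 + (V_4 - 0)/10 = 0
Collecting terms (coefficients in siemens):
  0.06845·V_0 - 0.06667·V_1 - 0.001786·V_3 = 1
  0.1407·V_1 - 0.06667·V_0 - 0.03704·V_2 - 0.03704·V_4 = 0
  0.04204·V_2 - 0.03704·V_1 = 0
  0.00224·V_3 - 0.001786·V_0 - 0.0004545·V_4 = 0
  0.1375·V_4 - 0.03704·V_1 - 0.0004545·V_3 = 0
Solving these 5 simultaneous equations (Gaussian elimination) gives:
  V_0 = 46.29 V, V_1 = 31.5 V, V_2 = 27.75 V, V_3 = 38.65 V
  V_4 = 8.612 V
R_eq = V_0 / 1 A = 46.29 Ω

Final answer: 46.29 Ω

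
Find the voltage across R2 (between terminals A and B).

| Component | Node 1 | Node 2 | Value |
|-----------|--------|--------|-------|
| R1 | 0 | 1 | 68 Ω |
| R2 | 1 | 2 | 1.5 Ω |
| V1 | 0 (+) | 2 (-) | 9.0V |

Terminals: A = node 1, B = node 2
R1 and R2 are in series across V1 (node 0 → node 1 → node 2), and the output A–B is taken across R2, so this is a voltage divider.
Series current: I = V1/(R1 + R2) = 9/(68 + 1.5) = 9/69.5 = 0.1295 A
V_R2 = I × R2 = V1 × R2/(R1 + R2) = 9 × 1.5/69.5 = 0.1942 V

Final answer: 0.1942 V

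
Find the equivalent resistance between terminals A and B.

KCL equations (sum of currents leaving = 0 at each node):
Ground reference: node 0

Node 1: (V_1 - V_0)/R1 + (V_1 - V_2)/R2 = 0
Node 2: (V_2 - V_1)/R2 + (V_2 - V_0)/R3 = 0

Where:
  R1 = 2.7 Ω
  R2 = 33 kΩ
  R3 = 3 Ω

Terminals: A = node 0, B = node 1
Reduce the network between node 0 (A) and node 1 (B) by series/parallel combination:
  Rs1 = R3 + R2 (series, joined only at node 2) = 3 + 33000 = 33000 Ω
  Rp1 = R1 ‖ Rs1 (parallel, both between nodes 0 and 1) = 1/(1/2.7 + 1/33000) = 2.7 Ω
R_eq = 2.7 Ω

Final answer: 2.7 Ω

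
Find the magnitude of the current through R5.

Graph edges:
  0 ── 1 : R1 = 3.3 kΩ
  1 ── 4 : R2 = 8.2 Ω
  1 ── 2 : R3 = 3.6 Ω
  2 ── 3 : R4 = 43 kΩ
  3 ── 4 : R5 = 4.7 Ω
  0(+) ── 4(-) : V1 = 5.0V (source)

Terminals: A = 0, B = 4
Nodal analysis, taking node 4 as the 0 V reference.
Source V1 fixes V_0 = 5 V.
KCL at each unknown node (sum of currents leaving = 0; resistances in Ω):
  Node 1: (V_1 - 5)/3300 + (V_1 - 0)/8.2 + (V_1 - V_2)/3.6 = 0
  Node 2: (V_2 - V_1)/3.6 + (V_2 - V_3)/43000 = 0
  Node 3: (V_3 - V_2)/43000 + (V_3 - 0)/4.7 = 0
Collecting terms (coefficients in siemens):
  0.4·V_1 - 0.2778·V_2 = 0.001515
  0.2778·V_2 - 0.2778·V_1 - 0.00002326·V_3 = 0
  0.2128·V_3 - 0.00002326·V_2 = 0
Solving these 3 simultaneous equations (Gaussian elimination) gives:
  V_1 = 0.01239 V, V_2 = 0.01239 V, V_3 = 0.000001354 V
I_R5 = (V_3 - V_4)/R5 = (0.000001354 - 0)/4.7 = 0.0000002881 A
|I_R5| = 0.0000002881 A

Final answer: |I_R5| = 2.881e-07 A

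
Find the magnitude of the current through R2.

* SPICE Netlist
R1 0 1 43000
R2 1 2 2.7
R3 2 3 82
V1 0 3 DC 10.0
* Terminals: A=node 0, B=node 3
Nodal analysis, taking node 3 as the 0 V reference.
Source V1 fixes V_0 = 10 V.
KCL at each unknown node (sum of currents leaving = 0; resistances in Ω):
  Node 1: (V_1 - 10)/43000 + (V_1 - V_2)/2.7 = 0
  Node 2: (V_2 - V_1)/2.7 + (V_2 - 0)/82 = 0
Collecting terms (coefficients in siemens):
  0.3704·V_1 - 0.3704·V_2 = 0.0002326
  0.3826·V_2 - 0.3704·V_1 = 0
Determinant D = (0.3704)(0.3826) - (-0.3704)(-0.3704) = 0.004526
V_1 = [(0.0002326)(0.3826) - (-0.3704)(0)]/D = 0.01966 V
V_2 = [(0.3704)(0) - (0.0002326)(-0.3704)]/D = 0.01903 V
I_R2 = (V_1 - V_2)/R2 = (0.01966 - 0.01903)/2.7 = 0.0002321 A
|I_R2| = 0.0002321 A

Final answer: |I_R2| = 0.0002321 A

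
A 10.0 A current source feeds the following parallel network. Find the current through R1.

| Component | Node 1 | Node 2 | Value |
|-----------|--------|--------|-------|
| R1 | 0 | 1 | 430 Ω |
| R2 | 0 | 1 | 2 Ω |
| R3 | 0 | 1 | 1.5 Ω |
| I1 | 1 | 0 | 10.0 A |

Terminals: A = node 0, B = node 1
All resistors sit directly between nodes 0 and 1, so they are in parallel and share one voltage V; the full source current 10 A splits among them.
1/R_par = 1/430 + 1/2 + 1/1.5 = 1.169 S  =>  R_par = 0.8554 Ω
V = I × R_par = 10 × 0.8554 = 8.554 V
I_R1 = V/R1 = 8.554/430 = 0.01989 A

Final answer: 0.01989 A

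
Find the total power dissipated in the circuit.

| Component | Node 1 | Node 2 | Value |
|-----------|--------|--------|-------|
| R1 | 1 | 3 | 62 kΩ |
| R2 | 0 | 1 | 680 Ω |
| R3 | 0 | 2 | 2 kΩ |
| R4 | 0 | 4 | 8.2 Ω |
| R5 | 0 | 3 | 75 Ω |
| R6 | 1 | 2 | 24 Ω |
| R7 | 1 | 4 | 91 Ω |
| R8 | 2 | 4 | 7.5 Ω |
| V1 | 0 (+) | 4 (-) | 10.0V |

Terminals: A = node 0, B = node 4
Nodal analysis, taking node 4 as the 0 V reference.
Source V1 fixes V_0 = 10 V.
KCL at each unknown node (sum of currents leaving = 0; resistances in Ω):
  Node 1: (V_1 - V_3)/62000 + (V_1 - 10)/680 + (V_1 - V_2)/24 + (V_1 - 0)/91 = 0
  Node 2: (V_2 - 10)/2000 + (V_2 - V_1)/24 + (V_2 - 0)/7.5 = 0
  Node 3: (V_3 - V_1)/62000 + (V_3 - 10)/75 = 0
Collecting terms (coefficients in siemens):
  0.05414·V_1 - 0.04167·V_2 - 0.00001613·V_3 = 0.01471
  0.1755·V_2 - 0.04167·V_1 = 0.005
  0.01335·V_3 - 0.00001613·V_1 = 0.1333
Solving these 3 simultaneous equations (Gaussian elimination) gives:
  V_1 = 0.3628 V, V_2 = 0.1146 V, V_3 = 9.988 V
Power in each resistor, P = (ΔV)²/R:
  P_R1 = (0.3628 - 9.988)²/62000 = 0.001494 W
  P_R2 = (10 - 0.3628)²/680 = 0.1366 W
  P_R3 = (10 - 0.1146)²/2000 = 0.04886 W
  P_R4 = (10 - 0)²/8.2 = 12.2 W
  P_R5 = (10 - 9.988)²/75 = 0.000001808 W
  P_R6 = (0.3628 - 0.1146)²/24 = 0.002566 W
  P_R7 = (0.3628 - 0)²/91 = 0.001446 W
  P_R8 = (0.1146 - 0)²/7.5 = 0.001752 W
P_total = P_R1 + P_R2 + P_R3 + P_R4 + P_R5 + P_R6 + P_R7 + P_R8 = 12.39 W

Final answer: 12.39 W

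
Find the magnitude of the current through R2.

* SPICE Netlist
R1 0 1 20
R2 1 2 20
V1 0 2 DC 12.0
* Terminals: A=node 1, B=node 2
Nodal analysis, taking node 2 as the 0 V reference.
Source V1 fixes V_0 = 12 V.
KCL at each unknown node (sum of currents leaving = 0; resistances in Ω):
  Node 1: (V_1 - 12)/20 + (V_1 - 0)/20 = 0
Collecting terms: 0.1 × V_1 = 0.6  =>  V_1 = 6 V
I_R2 = (V_1 - V_2)/R2 = (6 - 0)/20 = 0.3 A
|I_R2| = 0.3 A

Final answer: |I_R2| = 0.3 A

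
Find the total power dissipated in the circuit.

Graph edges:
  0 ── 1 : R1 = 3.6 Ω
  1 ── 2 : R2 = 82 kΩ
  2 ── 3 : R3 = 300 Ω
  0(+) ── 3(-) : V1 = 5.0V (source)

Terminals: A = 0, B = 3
Nodal analysis, taking node 3 as the 0 V reference.
Source V1 fixes V_0 = 5 V.
KCL at each unknown node (sum of currents leaving = 0; resistances in Ω):
  Node 1: (V_1 - 5)/3.6 + (V_1 - V_2)/82000 = 0
  Node 2: (V_2 - V_1)/82000 + (V_2 - 0)/300 = 0
Collecting terms (coefficients in siemens):
  0.2778·V_1 - 0.0000122·V_2 = 1.389
  0.003346·V_2 - 0.0000122·V_1 = 0
Determinant D = (0.2778)(0.003346) - (-0.0000122)(-0.0000122) = 0.0009294
V_1 = [(1.389)(0.003346) - (-0.0000122)(0)]/D = 5 V
V_2 = [(0.2778)(0) - (1.389)(-0.0000122)]/D = 0.01823 V
Power in each resistor, P = (ΔV)²/R:
  P_R1 = (5 - 5)²/3.6 = 0.00000001329 W
  P_R2 = (5 - 0.01823)²/82000 = 0.0003026 W
  P_R3 = (0.01823 - 0)²/300 = 0.000001107 W
P_total = P_R1 + P_R2 + P_R3 = 0.0003038 W

Final answer: 0.0003038 W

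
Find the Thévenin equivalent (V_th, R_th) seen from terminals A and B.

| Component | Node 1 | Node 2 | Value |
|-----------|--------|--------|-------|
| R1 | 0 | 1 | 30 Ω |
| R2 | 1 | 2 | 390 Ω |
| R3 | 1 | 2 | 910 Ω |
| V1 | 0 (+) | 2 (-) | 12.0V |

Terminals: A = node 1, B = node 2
Step 1 — V_th is the open-circuit voltage V_A - V_B (nothing connected across the terminals).
Nodal analysis, taking node 2 as the 0 V reference.
Source V1 fixes V_0 = 12 V.
KCL at each unknown node (sum of currents leaving = 0; resistances in Ω):
  Node 1: (V_1 - 12)/30 + (V_1 - 0)/390 + (V_1 - 0)/910 = 0
Collecting terms: 0.037 × V_1 = 0.4  =>  V_1 = 10.81 V
V_th = V_1 - V_2 = 10.81 - 0 = 10.81 V
Step 2 — R_th: zero the source — replace V1 by a short circuit (node 2 merges into node 0) — and find the resistance seen between A (node 1) and B (node 0).
Reduce the network between node 1 (A) and node 0 (B) by series/parallel combination:
  Rp1 = R1 ‖ R2 ‖ R3 (parallel, all between nodes 0 and 1) = 1/(1/30 + 1/390 + 1/910) = 27.03 Ω
R_th = 27.03 Ω

Final answer: V_th = 10.81 V, R_th = 27.03 Ω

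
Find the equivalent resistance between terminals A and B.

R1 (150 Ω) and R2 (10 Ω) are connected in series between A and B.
Reduce the network between node 0 (A) and node 2 (B) by series/parallel combination:
  Rs1 = R1 + R2 (series, joined only at node 1) = 150 + 10 = 160 Ω
R_eq = 160 Ω

Final answer: 160 Ω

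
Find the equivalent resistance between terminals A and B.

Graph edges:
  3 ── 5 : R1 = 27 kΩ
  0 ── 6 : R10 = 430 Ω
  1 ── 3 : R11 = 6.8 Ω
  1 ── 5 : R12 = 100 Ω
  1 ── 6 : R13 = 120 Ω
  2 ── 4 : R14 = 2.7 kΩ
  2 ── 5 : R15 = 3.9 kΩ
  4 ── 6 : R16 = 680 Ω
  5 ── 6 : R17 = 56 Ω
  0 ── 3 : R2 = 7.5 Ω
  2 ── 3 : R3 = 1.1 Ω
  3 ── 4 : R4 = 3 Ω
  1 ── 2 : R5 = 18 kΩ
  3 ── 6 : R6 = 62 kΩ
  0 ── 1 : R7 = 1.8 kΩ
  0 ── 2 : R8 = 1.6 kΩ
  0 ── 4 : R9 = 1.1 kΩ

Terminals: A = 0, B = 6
The network is not a plain series/parallel combination. Inject a 1 A test current into terminal A (node 0) and return it from terminal B (node 6); then R_eq = V_A / (1 A).
Nodal analysis, taking node 6 as the 0 V reference.
Current source I_test pushes 1 A into node 0 and draws it out of node 6.
KCL at each unknown node (sum of currents leaving = 0; resistances in Ω):
  Node 0: (V_0 - V_3)/7.5 + (V_0 - V_1)/1800 + (V_0 - V_2)/1600 + (V_0 - V_4)/1100 + (V_0 - 0)/430 - 1 = 0
  Node 1: (V_1 - V_0)/1800 + (V_1 - V_2)/18000 + (V_1 - V_3)/6.8 + (V_1 - V_5)/100 + (V_1 - 0)/120 = 0
  Node 2: (V_2 - V_0)/1600 + (V_2 - V_1)/18000 + (V_2 - V_3)/1.1 + (V_2 - V_4)/2700 + (V_2 - V_5)/3900 = 0
  Node 3: (V_3 - V_0)/7.5 + (V_3 - V_1)/6.8 + (V_3 - V_2)/1.1 + (V_3 - V_5)/27000 + (V_3 - V_4)/3 + (V_3 - 0)/62000 = 0
  Node 4: (V_4 - V_0)/1100 + (V_4 - V_2)/2700 + (V_4 - V_3)/3 + (V_4 - 0)/680 = 0
  Node 5: (V_5 - V_1)/100 + (V_5 - V_2)/3900 + (V_5 - V_3)/27000 + (V_5 - 0)/56 = 0
Collecting terms (coefficients in siemens):
  0.1377·V_0 - 0.0005556·V_1 - 0.000625·V_2 - 0.1333·V_3 - 0.0009091·V_4 = 1
  0.166·V_1 - 0.0005556·V_0 - 0.00005556·V_2 - 0.1471·V_3 - 0.01·V_5 = 0
  0.9104·V_2 - 0.000625·V_0 - 0.00005556·V_1 - 0.9091·V_3 - 0.0003704·V_4 - 0.0002564·V_5 = 0
  1.523·V_3 - 0.1333·V_0 - 0.1471·V_1 - 0.9091·V_2 - 0.3333·V_4 - 0.00003704·V_5 = 0
  0.3361·V_4 - 0.0009091·V_0 - 0.0003704·V_2 - 0.3333·V_3 = 0
  0.02815·V_5 - 0.01·V_1 - 0.0002564·V_2 - 0.00003704·V_3 = 0
Solving these 6 simultaneous equations (Gaussian elimination) gives:
  V_0 = 63.08 V, V_1 = 51.69 V, V_2 = 56.79 V, V_3 = 56.8 V
  V_4 = 56.57 V, V_5 = 18.95 V
R_eq = V_0 / 1 A = 63.08 Ω

Final answer: 63.08 Ω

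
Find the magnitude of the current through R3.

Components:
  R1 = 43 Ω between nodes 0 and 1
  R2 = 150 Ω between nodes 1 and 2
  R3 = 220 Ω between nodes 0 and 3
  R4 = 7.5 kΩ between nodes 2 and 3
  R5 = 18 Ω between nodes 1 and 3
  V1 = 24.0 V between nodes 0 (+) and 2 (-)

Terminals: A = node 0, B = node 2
Nodal analysis, taking node 2 as the 0 V reference.
Source V1 fixes V_0 = 24 V.
KCL at each unknown node (sum of currents leaving = 0; resistances in Ω):
  Node 1: (V_1 - 24)/43 + (V_1 - 0)/150 + (V_1 - V_3)/18 = 0
  Node 3: (V_3 - 24)/220 + (V_3 - 0)/7500 + (V_3 - V_1)/18 = 0
Collecting terms (coefficients in siemens):
  0.08548·V_1 - 0.05556·V_3 = 0.5581
  0.06023·V_3 - 0.05556·V_1 = 0.1091
Determinant D = (0.08548)(0.06023) - (-0.05556)(-0.05556) = 0.002062
V_1 = [(0.5581)(0.06023) - (-0.05556)(0.1091)]/D = 19.24 V
V_3 = [(0.08548)(0.1091) - (0.5581)(-0.05556)]/D = 19.56 V
I_R3 = (V_0 - V_3)/R3 = (24 - 19.56)/220 = 0.02019 A
|I_R3| = 0.02019 A

Final answer: |I_R3| = 0.02019 A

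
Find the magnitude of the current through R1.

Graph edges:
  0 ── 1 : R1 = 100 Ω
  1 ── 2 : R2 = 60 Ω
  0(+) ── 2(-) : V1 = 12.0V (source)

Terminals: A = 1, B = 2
Nodal analysis, taking node 2 as the 0 V reference.
Source V1 fixes V_0 = 12 V.
KCL at each unknown node (sum of currents leaving = 0; resistances in Ω):
  Node 1: (V_1 - 12)/100 + (V_1 - 0)/60 = 0
Collecting terms: 0.02667 × V_1 = 0.12  =>  V_1 = 4.5 V
I_R1 = (V_0 - V_1)/R1 = (12 - 4.5)/100 = 0.075 A
|I_R1| = 0.075 A

Final answer: |I_R1| = 0.075 A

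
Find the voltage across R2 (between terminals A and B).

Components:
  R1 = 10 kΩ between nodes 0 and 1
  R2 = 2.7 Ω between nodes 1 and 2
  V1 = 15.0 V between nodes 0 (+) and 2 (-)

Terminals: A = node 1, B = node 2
R1 and R2 are in series across V1 (node 0 → node 1 → node 2), and the output A–B is taken across R2, so this is a voltage divider.
Series current: I = V1/(R1 + R2) = 15/(10000 + 2.7) = 15/10000 = 0.0015 A
V_R2 = I × R2 = V1 × R2/(R1 + R2) = 15 × 2.7/10000 = 0.004049 V

Final answer: 0.004049 V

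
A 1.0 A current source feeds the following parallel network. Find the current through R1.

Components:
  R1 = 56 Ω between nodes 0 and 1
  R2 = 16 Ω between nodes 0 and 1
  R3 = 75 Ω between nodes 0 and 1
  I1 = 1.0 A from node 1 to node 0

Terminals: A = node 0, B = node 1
All resistors sit directly between nodes 0 and 1, so they are in parallel and share one voltage V; the full source current 1 A splits among them.
1/R_par = 1/56 + 1/16 + 1/75 = 0.09369 S  =>  R_par = 10.67 Ω
V = I × R_par = 1 × 10.67 = 10.67 V
I_R1 = V/R1 = 10.67/56 = 0.1906 A

Final answer: 0.1906 A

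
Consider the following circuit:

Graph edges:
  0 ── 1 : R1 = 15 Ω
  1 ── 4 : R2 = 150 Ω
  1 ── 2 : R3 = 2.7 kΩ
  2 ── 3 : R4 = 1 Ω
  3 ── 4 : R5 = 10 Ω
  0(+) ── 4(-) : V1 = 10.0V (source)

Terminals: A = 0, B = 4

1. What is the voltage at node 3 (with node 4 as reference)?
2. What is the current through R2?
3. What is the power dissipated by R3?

Nodal analysis, taking node 4 as the 0 V reference.
Source V1 fixes V_0 = 10 V.
KCL at each unknown node (sum of currents leaving = 0; resistances in Ω):
  Node 1: (V_1 - 10)/15 + (V_1 - 0)/150 + (V_1 - V_2)/2700 = 0
  Node 2: (V_2 - V_1)/2700 + (V_2 - V_3)/1 = 0
  Node 3: (V_3 - V_2)/1 + (V_3 - 0)/10 = 0
Collecting terms (coefficients in siemens):
  0.0737·V_1 - 0.0003704·V_2 = 0.6667
  1·V_2 - 0.0003704·V_1 - 1·V_3 = 0
  1.1·V_3 - 1·V_2 = 0
Solving these 3 simultaneous equations (Gaussian elimination) gives:
  V_1 = 9.045 V, V_2 = 0.0367 V, V_3 = 0.03337 V
Part 1:
  Read off the nodal solution: V_3 = 0.03337 V
Part 2:
  I_R2 = (V_1 - V_4)/R2 = (9.045 - 0)/150 = 0.0603 A
  Magnitude: I_R2 = 0.0603 A
Part 3:
  I_R3 = (V_1 - V_2)/R3 = (9.045 - 0.0367)/2700 = 0.003337 A
  P_R3 = I_R3² × R3 = (0.003337)² × 2700 = 0.03006 W

Final answers:
1. V_3 = 0.03337 V
2. I_R2 = 0.0603 A
3. P_R3 = 0.03006 W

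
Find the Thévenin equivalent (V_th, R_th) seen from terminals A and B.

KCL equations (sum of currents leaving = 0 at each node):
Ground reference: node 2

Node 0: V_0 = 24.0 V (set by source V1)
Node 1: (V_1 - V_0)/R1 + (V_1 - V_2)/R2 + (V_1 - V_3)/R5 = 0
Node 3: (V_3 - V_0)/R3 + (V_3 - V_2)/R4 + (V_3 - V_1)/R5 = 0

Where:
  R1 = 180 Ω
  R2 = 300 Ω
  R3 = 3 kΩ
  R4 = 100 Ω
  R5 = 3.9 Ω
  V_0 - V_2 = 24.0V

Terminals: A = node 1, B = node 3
Step 1 — V_th is the open-circuit voltage V_A - V_B (nothing connected across the terminals).
Nodal analysis, taking node 2 as the 0 V reference.
Source V1 fixes V_0 = 24 V.
KCL at each unknown node (sum of currents leaving = 0; resistances in Ω):
  Node 1: (V_1 - 24)/180 + (V_1 - 0)/300 + (V_1 - V_3)/3.9 = 0
  Node 3: (V_3 - 24)/3000 + (V_3 - 0)/100 + (V_3 - V_1)/3.9 = 0
Collecting terms (coefficients in siemens):
  0.2653·V_1 - 0.2564·V_3 = 0.1333
  0.2667·V_3 - 0.2564·V_1 = 0.008
Determinant D = (0.2653)(0.2667) - (-0.2564)(-0.2564) = 0.005021
V_1 = [(0.1333)(0.2667) - (-0.2564)(0.008)]/D = 7.493 V
V_3 = [(0.2653)(0.008) - (0.1333)(-0.2564)]/D = 7.232 V
V_th = V_1 - V_3 = 7.493 - 7.232 = 0.2603 V
Step 2 — R_th: zero the source — replace V1 by a short circuit (node 2 merges into node 0) — and find the resistance seen between A (node 1) and B (node 3).
Reduce the network between node 1 (A) and node 3 (B) by series/parallel combination:
  Rp1 = R1 ‖ R2 (parallel, both between nodes 0 and 1) = 1/(1/180 + 1/300) = 112.5 Ω
  Rp2 = R3 ‖ R4 (parallel, both between nodes 0 and 3) = 1/(1/3000 + 1/100) = 96.77 Ω
  Rs1 = Rp1 + Rp2 (series, joined only at node 0) = 112.5 + 96.77 = 209.3 Ω
  Rp3 = R5 ‖ Rs1 (parallel, both between nodes 1 and 3) = 1/(1/3.9 + 1/209.3) = 3.829 Ω
R_th = 3.829 Ω

Final answer: V_th = 0.2603 V, R_th = 3.829 Ω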